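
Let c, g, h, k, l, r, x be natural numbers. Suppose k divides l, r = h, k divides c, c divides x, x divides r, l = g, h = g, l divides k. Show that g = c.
k divides l and l divides k, therefore k = l. Since l = g, k = g. Because k divides c, g divides c. r = h and h = g, so r = g. c divides x and x divides r, thus c divides r. r = g, so c divides g. g divides c, so g = c.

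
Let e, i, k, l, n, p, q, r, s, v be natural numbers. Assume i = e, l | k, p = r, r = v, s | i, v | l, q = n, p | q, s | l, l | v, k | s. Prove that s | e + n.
Because i = e and s | i, s | e. l | k and k | s, therefore l | s. s | l, so l = s. From p = r and r = v, p = v. v | l and l | v, therefore v = l. Since p = v, p = l. Since p | q, l | q. From l = s, s | q. From q = n, s | n. From s | e, s | e + n.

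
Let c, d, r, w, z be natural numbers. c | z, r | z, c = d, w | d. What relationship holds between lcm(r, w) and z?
lcm(r, w) | z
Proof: c = d and c | z, hence d | z. w | d, so w | z. Since r | z, lcm(r, w) | z.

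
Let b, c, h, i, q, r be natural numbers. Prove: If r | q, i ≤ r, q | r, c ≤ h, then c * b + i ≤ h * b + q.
c ≤ h, therefore c * b ≤ h * b. r | q and q | r, thus r = q. Because i ≤ r, i ≤ q. c * b ≤ h * b, so c * b + i ≤ h * b + q.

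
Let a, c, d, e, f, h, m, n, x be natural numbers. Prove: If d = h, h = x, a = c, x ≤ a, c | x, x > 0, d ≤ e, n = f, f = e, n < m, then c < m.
d = h and h = x, therefore d = x. Since a = c and x ≤ a, x ≤ c. From c | x and x > 0, c ≤ x. x ≤ c, so x = c. Since d = x, d = c. n = f and f = e, so n = e. Because n < m, e < m. Since d ≤ e, d < m. d = c, so c < m.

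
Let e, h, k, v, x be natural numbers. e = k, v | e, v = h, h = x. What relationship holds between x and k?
x | k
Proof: e = k and v | e, therefore v | k. Since v = h, h | k. h = x, so x | k.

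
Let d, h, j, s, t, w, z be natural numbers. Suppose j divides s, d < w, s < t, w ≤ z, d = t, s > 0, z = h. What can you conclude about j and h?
j < h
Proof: j divides s and s > 0, hence j ≤ s. s < t, so j < t. Because d < w and w ≤ z, d < z. Since z = h, d < h. d = t, so t < h. Since j < t, j < h.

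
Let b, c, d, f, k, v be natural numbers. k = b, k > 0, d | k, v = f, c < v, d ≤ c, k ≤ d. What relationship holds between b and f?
b < f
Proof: d | k and k > 0, thus d ≤ k. k ≤ d, so d = k. k = b, so d = b. Because d ≤ c and c < v, d < v. Since v = f, d < f. Since d = b, b < f.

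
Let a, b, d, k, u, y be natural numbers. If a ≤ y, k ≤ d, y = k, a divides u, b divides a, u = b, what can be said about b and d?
b ≤ d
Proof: u = b and a divides u, therefore a divides b. Since b divides a, a = b. Since a ≤ y, b ≤ y. Since y = k, b ≤ k. k ≤ d, so b ≤ d.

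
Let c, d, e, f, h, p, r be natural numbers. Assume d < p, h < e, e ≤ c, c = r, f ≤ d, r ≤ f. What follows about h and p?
h < p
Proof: Since h < e and e ≤ c, h < c. Since c = r, h < r. f ≤ d and d < p, hence f < p. r ≤ f, so r < p. From h < r, h < p.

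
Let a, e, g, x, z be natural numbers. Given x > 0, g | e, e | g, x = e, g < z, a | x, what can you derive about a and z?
a < z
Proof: From e | g and g | e, e = g. x = e, so x = g. From a | x and x > 0, a ≤ x. From x = g, a ≤ g. Because g < z, a < z.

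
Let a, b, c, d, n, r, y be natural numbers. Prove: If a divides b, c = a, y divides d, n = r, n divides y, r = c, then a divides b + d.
Because n = r and r = c, n = c. c = a, so n = a. n divides y, so a divides y. Since y divides d, a divides d. Since a divides b, a divides b + d.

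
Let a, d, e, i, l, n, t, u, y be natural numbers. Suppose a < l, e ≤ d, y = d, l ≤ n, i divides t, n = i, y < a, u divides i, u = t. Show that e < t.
u = t and u divides i, thus t divides i. Since i divides t, i = t. n = i, so n = t. y < a and a < l, thus y < l. Since l ≤ n, y < n. Since y = d, d < n. e ≤ d, so e < n. Because n = t, e < t.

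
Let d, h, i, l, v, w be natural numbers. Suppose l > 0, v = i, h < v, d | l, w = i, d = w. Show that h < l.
v = i and h < v, so h < i. d = w and w = i, therefore d = i. Since d | l, i | l. l > 0, so i ≤ l. Since h < i, h < l.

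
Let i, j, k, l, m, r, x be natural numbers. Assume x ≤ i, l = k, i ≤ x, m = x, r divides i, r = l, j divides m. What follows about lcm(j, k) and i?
lcm(j, k) divides i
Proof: x ≤ i and i ≤ x, so x = i. m = x and j divides m, therefore j divides x. Since x = i, j divides i. r = l and l = k, so r = k. From r divides i, k divides i. Since j divides i, lcm(j, k) divides i.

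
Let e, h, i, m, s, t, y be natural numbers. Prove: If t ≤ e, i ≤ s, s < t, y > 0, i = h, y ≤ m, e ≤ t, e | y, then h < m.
t ≤ e and e ≤ t, therefore t = e. i ≤ s and s < t, thus i < t. i = h, so h < t. From t = e, h < e. e | y and y > 0, thus e ≤ y. y ≤ m, so e ≤ m. Since h < e, h < m.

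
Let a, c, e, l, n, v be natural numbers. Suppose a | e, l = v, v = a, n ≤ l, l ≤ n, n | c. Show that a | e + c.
Since l = v and v = a, l = a. n ≤ l and l ≤ n, thus n = l. n | c, so l | c. Since l = a, a | c. a | e, so a | e + c.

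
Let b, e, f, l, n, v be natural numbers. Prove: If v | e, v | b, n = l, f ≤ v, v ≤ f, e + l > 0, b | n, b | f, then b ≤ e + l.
From f ≤ v and v ≤ f, f = v. Since b | f, b | v. Since v | b, v = b. v | e, so b | e. n = l and b | n, hence b | l. Since b | e, b | e + l. e + l > 0, so b ≤ e + l.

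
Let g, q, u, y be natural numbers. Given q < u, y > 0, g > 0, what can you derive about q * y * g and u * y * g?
q * y * g < u * y * g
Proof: Since q < u and y > 0, by multiplying by a positive, q * y < u * y. Combining with g > 0, by multiplying by a positive, q * y * g < u * y * g.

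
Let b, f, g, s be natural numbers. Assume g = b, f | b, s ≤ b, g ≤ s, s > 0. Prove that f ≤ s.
g = b and g ≤ s, therefore b ≤ s. Since s ≤ b, b = s. Since f | b, f | s. s > 0, so f ≤ s.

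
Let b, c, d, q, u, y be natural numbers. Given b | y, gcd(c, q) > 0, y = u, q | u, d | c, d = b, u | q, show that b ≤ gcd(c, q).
Since d = b and d | c, b | c. u | q and q | u, thus u = q. y = u and b | y, therefore b | u. Since u = q, b | q. b | c, so b | gcd(c, q). gcd(c, q) > 0, so b ≤ gcd(c, q).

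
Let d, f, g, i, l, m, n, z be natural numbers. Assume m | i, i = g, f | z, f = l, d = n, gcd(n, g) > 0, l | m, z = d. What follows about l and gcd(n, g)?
l ≤ gcd(n, g)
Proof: z = d and d = n, hence z = n. Since f | z, f | n. Since f = l, l | n. l | m and m | i, therefore l | i. i = g, so l | g. l | n, so l | gcd(n, g). Since gcd(n, g) > 0, l ≤ gcd(n, g).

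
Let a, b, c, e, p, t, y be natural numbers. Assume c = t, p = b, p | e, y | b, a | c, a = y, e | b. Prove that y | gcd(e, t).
Because p = b and p | e, b | e. Since e | b, b = e. y | b, so y | e. a = y and a | c, thus y | c. c = t, so y | t. Since y | e, y | gcd(e, t).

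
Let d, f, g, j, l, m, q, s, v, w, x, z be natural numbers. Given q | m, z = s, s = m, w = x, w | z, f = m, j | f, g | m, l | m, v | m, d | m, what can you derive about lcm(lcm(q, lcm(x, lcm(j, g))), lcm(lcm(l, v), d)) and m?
lcm(lcm(q, lcm(x, lcm(j, g))), lcm(lcm(l, v), d)) | m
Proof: z = s and s = m, thus z = m. Since w = x and w | z, x | z. Since z = m, x | m. f = m and j | f, therefore j | m. Since g | m, lcm(j, g) | m. Since x | m, lcm(x, lcm(j, g)) | m. Since q | m, lcm(q, lcm(x, lcm(j, g))) | m. l | m and v | m, so lcm(l, v) | m. Since d | m, lcm(lcm(l, v), d) | m. Since lcm(q, lcm(x, lcm(j, g))) | m, lcm(lcm(q, lcm(x, lcm(j, g))), lcm(lcm(l, v), d)) | m.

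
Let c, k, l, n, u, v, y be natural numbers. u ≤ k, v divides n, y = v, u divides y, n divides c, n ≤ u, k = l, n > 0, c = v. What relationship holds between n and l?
n ≤ l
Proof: Since c = v and n divides c, n divides v. Since v divides n, v = n. y = v, so y = n. Since u divides y, u divides n. Since n > 0, u ≤ n. From n ≤ u, u = n. From k = l and u ≤ k, u ≤ l. u = n, so n ≤ l.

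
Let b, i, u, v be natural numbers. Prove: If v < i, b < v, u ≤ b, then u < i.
b < v and v < i, therefore b < i. From u ≤ b, u < i.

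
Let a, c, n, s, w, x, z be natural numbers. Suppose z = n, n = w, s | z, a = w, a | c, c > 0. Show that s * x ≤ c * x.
From z = n and n = w, z = w. Since s | z, s | w. a = w and a | c, hence w | c. Since s | w, s | c. Since c > 0, s ≤ c. Then s * x ≤ c * x.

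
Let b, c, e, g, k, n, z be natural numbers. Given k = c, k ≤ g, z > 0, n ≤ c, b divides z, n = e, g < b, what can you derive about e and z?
e < z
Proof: k = c and k ≤ g, therefore c ≤ g. n ≤ c, so n ≤ g. Since g < b, n < b. From n = e, e < b. Because b divides z and z > 0, b ≤ z. e < b, so e < z.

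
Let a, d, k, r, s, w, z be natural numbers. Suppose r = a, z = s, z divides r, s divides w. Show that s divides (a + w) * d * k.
From z = s and z divides r, s divides r. Since r = a, s divides a. Since s divides w, s divides a + w. Then s divides (a + w) * d. Then s divides (a + w) * d * k.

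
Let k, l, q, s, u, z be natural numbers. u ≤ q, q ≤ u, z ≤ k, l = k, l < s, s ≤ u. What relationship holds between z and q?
z < q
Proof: u ≤ q and q ≤ u, hence u = q. l = k and l < s, therefore k < s. s ≤ u, so k < u. Since z ≤ k, z < u. u = q, so z < q.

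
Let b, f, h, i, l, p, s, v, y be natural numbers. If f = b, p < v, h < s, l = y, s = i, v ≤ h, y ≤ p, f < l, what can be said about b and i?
b < i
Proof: f = b and f < l, hence b < l. From l = y, b < y. Since y ≤ p, b < p. p < v, so b < v. From v ≤ h and h < s, v < s. Since b < v, b < s. From s = i, b < i.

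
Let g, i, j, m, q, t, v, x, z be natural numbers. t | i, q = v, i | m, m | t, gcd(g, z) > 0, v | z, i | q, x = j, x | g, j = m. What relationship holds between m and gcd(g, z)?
m ≤ gcd(g, z)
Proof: Because x = j and j = m, x = m. Since x | g, m | g. m | t and t | i, hence m | i. Since i | m, i = m. q = v and i | q, hence i | v. Since i = m, m | v. Because v | z, m | z. m | g, so m | gcd(g, z). Since gcd(g, z) > 0, m ≤ gcd(g, z).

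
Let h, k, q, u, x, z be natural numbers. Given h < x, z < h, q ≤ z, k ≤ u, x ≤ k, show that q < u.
q ≤ z and z < h, therefore q < h. h < x, so q < x. x ≤ k and k ≤ u, hence x ≤ u. q < x, so q < u.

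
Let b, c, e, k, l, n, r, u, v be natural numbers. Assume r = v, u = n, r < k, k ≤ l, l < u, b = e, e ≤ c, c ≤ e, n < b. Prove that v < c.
k ≤ l and l < u, hence k < u. r < k, so r < u. u = n, so r < n. Because e ≤ c and c ≤ e, e = c. Since b = e, b = c. Since n < b, n < c. Since r < n, r < c. Since r = v, v < c.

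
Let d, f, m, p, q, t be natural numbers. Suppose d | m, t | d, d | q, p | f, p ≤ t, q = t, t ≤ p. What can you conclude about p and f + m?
p | f + m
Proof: t ≤ p and p ≤ t, thus t = p. Because q = t and d | q, d | t. t | d, so d = t. Because d | m, t | m. Since t = p, p | m. Since p | f, p | f + m.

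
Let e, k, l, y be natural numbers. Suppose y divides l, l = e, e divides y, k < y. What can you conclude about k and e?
k < e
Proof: l = e and y divides l, so y divides e. Since e divides y, y = e. Since k < y, k < e.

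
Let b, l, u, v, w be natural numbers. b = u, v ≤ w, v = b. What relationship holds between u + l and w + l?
u + l ≤ w + l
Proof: v = b and b = u, so v = u. From v ≤ w, u ≤ w. Then u + l ≤ w + l.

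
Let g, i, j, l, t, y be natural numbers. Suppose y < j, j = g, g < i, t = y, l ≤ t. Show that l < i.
t = y and l ≤ t, so l ≤ y. Since y < j, l < j. Since j = g, l < g. g < i, so l < i.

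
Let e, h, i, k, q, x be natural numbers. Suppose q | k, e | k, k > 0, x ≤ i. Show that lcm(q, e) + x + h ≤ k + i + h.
Because q | k and e | k, lcm(q, e) | k. k > 0, so lcm(q, e) ≤ k. x ≤ i, so lcm(q, e) + x ≤ k + i. Then lcm(q, e) + x + h ≤ k + i + h.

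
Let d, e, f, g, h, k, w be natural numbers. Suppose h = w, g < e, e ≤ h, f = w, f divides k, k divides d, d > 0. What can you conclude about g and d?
g < d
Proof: Since g < e and e ≤ h, g < h. h = w, so g < w. f = w and f divides k, thus w divides k. Since k divides d, w divides d. d > 0, so w ≤ d. g < w, so g < d.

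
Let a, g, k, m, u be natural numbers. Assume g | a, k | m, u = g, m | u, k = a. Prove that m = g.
Since u = g and m | u, m | g. Since k = a and k | m, a | m. g | a, so g | m. m | g, so m = g.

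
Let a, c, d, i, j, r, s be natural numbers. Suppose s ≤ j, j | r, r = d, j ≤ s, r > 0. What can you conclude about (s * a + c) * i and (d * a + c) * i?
(s * a + c) * i ≤ (d * a + c) * i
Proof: Because j ≤ s and s ≤ j, j = s. Since j | r, s | r. Because r > 0, s ≤ r. r = d, so s ≤ d. Then s * a ≤ d * a. Then s * a + c ≤ d * a + c. Then (s * a + c) * i ≤ (d * a + c) * i.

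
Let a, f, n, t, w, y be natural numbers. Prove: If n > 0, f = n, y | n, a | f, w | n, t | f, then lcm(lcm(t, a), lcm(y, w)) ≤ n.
t | f and a | f, therefore lcm(t, a) | f. Since f = n, lcm(t, a) | n. y | n and w | n, hence lcm(y, w) | n. Since lcm(t, a) | n, lcm(lcm(t, a), lcm(y, w)) | n. n > 0, so lcm(lcm(t, a), lcm(y, w)) ≤ n.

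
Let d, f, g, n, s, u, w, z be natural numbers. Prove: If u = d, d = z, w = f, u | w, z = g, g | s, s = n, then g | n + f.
Since s = n and g | s, g | n. Because d = z and z = g, d = g. From w = f and u | w, u | f. Since u = d, d | f. Since d = g, g | f. g | n, so g | n + f.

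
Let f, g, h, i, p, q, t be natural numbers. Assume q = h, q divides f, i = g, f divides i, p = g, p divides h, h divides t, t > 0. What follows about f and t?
f ≤ t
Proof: Because q = h and q divides f, h divides f. Since i = g and f divides i, f divides g. p = g and p divides h, so g divides h. Because f divides g, f divides h. Since h divides f, h = f. h divides t and t > 0, so h ≤ t. h = f, so f ≤ t.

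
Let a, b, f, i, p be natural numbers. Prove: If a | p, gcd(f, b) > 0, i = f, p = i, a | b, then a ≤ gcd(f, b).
p = i and i = f, thus p = f. Because a | p, a | f. a | b, so a | gcd(f, b). gcd(f, b) > 0, so a ≤ gcd(f, b).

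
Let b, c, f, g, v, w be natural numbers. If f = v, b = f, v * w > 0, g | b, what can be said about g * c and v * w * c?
g * c ≤ v * w * c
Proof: b = f and f = v, hence b = v. Since g | b, g | v. Then g | v * w. v * w > 0, so g ≤ v * w. Then g * c ≤ v * w * c.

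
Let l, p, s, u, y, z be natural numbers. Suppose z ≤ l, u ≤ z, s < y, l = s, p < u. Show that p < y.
l = s and z ≤ l, therefore z ≤ s. s < y, so z < y. u ≤ z, so u < y. Since p < u, p < y.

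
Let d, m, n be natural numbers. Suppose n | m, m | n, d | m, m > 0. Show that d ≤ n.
m | n and n | m, so m = n. From d | m and m > 0, d ≤ m. m = n, so d ≤ n.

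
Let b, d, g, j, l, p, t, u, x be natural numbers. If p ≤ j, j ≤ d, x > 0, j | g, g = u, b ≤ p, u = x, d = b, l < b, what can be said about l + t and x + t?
l + t < x + t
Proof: d = b and j ≤ d, therefore j ≤ b. b ≤ p and p ≤ j, hence b ≤ j. Since j ≤ b, j = b. g = u and u = x, therefore g = x. j | g, so j | x. Since x > 0, j ≤ x. j = b, so b ≤ x. Since l < b, l < x. Then l + t < x + t.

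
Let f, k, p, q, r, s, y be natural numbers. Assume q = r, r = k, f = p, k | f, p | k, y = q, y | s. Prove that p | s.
q = r and r = k, thus q = k. f = p and k | f, so k | p. Since p | k, k = p. q = k, so q = p. Because y = q and y | s, q | s. q = p, so p | s.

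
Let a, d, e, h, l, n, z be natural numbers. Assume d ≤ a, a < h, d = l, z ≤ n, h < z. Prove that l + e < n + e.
Because d ≤ a and a < h, d < h. d = l, so l < h. Since h < z, l < z. z ≤ n, so l < n. Then l + e < n + e.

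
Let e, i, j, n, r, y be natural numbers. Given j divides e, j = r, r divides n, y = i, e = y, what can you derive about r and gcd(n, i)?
r divides gcd(n, i)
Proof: Since e = y and y = i, e = i. j divides e, so j divides i. Since j = r, r divides i. r divides n, so r divides gcd(n, i).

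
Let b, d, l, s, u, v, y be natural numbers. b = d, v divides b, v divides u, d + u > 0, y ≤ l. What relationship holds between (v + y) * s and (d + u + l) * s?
(v + y) * s ≤ (d + u + l) * s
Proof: b = d and v divides b, thus v divides d. Since v divides u, v divides d + u. d + u > 0, so v ≤ d + u. Since y ≤ l, v + y ≤ d + u + l. By multiplying by a non-negative, (v + y) * s ≤ (d + u + l) * s.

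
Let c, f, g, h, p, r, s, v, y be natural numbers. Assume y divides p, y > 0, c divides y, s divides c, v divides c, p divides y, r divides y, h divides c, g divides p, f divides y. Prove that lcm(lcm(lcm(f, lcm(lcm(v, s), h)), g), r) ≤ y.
v divides c and s divides c, therefore lcm(v, s) divides c. Since h divides c, lcm(lcm(v, s), h) divides c. Since c divides y, lcm(lcm(v, s), h) divides y. Since f divides y, lcm(f, lcm(lcm(v, s), h)) divides y. Because p divides y and y divides p, p = y. Since g divides p, g divides y. From lcm(f, lcm(lcm(v, s), h)) divides y, lcm(lcm(f, lcm(lcm(v, s), h)), g) divides y. Since r divides y, lcm(lcm(lcm(f, lcm(lcm(v, s), h)), g), r) divides y. Since y > 0, lcm(lcm(lcm(f, lcm(lcm(v, s), h)), g), r) ≤ y.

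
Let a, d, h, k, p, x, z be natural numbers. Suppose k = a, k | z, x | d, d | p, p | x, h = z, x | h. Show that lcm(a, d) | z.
k = a and k | z, thus a | z. d | p and p | x, thus d | x. Since x | d, x = d. h = z and x | h, so x | z. Since x = d, d | z. a | z, so lcm(a, d) | z.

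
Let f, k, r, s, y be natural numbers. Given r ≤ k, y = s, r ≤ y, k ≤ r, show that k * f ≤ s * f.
r ≤ k and k ≤ r, so r = k. y = s and r ≤ y, therefore r ≤ s. Since r = k, k ≤ s. Then k * f ≤ s * f.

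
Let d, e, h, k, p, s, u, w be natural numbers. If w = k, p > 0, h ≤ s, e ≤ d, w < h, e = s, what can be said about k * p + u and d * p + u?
k * p + u < d * p + u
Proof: w < h and h ≤ s, so w < s. e = s and e ≤ d, so s ≤ d. w < s, so w < d. w = k, so k < d. Combined with p > 0, by multiplying by a positive, k * p < d * p. Then k * p + u < d * p + u.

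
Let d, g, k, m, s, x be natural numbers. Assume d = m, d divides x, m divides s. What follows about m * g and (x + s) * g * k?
m * g divides (x + s) * g * k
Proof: d = m and d divides x, thus m divides x. Since m divides s, m divides x + s. Then m * g divides (x + s) * g. Then m * g divides (x + s) * g * k.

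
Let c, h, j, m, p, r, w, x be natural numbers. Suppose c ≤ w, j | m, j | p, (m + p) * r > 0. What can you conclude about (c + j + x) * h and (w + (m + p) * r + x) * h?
(c + j + x) * h ≤ (w + (m + p) * r + x) * h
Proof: j | m and j | p, so j | m + p. Then j | (m + p) * r. Since (m + p) * r > 0, j ≤ (m + p) * r. From c ≤ w, c + j ≤ w + (m + p) * r. Then c + j + x ≤ w + (m + p) * r + x. Then (c + j + x) * h ≤ (w + (m + p) * r + x) * h.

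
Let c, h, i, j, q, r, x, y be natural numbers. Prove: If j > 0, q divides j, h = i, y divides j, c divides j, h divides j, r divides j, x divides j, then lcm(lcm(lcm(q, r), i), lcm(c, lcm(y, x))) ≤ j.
Since q divides j and r divides j, lcm(q, r) divides j. From h = i and h divides j, i divides j. lcm(q, r) divides j, so lcm(lcm(q, r), i) divides j. Since y divides j and x divides j, lcm(y, x) divides j. Since c divides j, lcm(c, lcm(y, x)) divides j. Since lcm(lcm(q, r), i) divides j, lcm(lcm(lcm(q, r), i), lcm(c, lcm(y, x))) divides j. Since j > 0, lcm(lcm(lcm(q, r), i), lcm(c, lcm(y, x))) ≤ j.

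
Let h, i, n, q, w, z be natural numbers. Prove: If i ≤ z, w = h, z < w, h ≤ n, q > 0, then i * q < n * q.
w = h and z < w, so z < h. Since i ≤ z, i < h. Because h ≤ n, i < n. Combining with q > 0, by multiplying by a positive, i * q < n * q.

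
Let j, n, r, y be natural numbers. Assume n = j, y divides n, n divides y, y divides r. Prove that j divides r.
y divides n and n divides y, thus y = n. Since n = j, y = j. Since y divides r, j divides r.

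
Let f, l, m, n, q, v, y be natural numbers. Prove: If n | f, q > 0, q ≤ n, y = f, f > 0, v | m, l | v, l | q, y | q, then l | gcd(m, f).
Since l | v and v | m, l | m. n | f and f > 0, so n ≤ f. q ≤ n, so q ≤ f. Since y = f and y | q, f | q. Since q > 0, f ≤ q. Since q ≤ f, q = f. Since l | q, l | f. Since l | m, l | gcd(m, f).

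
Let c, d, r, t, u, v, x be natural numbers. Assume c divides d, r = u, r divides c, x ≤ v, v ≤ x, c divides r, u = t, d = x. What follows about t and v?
t divides v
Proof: c divides r and r divides c, hence c = r. Since r = u, c = u. u = t, so c = t. x ≤ v and v ≤ x, thus x = v. d = x and c divides d, so c divides x. x = v, so c divides v. c = t, so t divides v.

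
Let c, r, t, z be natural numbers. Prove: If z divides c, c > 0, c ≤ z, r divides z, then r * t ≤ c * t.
Since z divides c and c > 0, z ≤ c. c ≤ z, so z = c. r divides z, so r divides c. c > 0, so r ≤ c. By multiplying by a non-negative, r * t ≤ c * t.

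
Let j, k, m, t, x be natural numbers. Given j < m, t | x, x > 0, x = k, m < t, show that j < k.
t | x and x > 0, therefore t ≤ x. m < t, so m < x. Since j < m, j < x. x = k, so j < k.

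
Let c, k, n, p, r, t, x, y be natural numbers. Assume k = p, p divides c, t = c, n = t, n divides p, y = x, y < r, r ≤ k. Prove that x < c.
Since n = t and n divides p, t divides p. t = c, so c divides p. p divides c, so p = c. k = p, so k = c. y = x and y < r, so x < r. Since r ≤ k, x < k. From k = c, x < c.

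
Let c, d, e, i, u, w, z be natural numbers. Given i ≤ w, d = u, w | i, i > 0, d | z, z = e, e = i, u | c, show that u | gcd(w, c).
From w | i and i > 0, w ≤ i. From i ≤ w, i = w. z = e and e = i, therefore z = i. Since d = u and d | z, u | z. z = i, so u | i. Since i = w, u | w. Since u | c, u | gcd(w, c).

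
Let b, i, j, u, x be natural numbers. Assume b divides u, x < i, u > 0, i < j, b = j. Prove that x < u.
Because x < i and i < j, x < j. b = j and b divides u, so j divides u. u > 0, so j ≤ u. x < j, so x < u.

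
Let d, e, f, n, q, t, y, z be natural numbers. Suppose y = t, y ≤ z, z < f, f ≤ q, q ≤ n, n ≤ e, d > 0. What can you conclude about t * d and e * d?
t * d < e * d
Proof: Because y ≤ z and z < f, y < f. From f ≤ q and q ≤ n, f ≤ n. Since y < f, y < n. y = t, so t < n. n ≤ e, so t < e. From d > 0, by multiplying by a positive, t * d < e * d.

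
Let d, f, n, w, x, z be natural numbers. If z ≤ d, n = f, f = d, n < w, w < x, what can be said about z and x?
z < x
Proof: n = f and f = d, thus n = d. n < w, so d < w. Since z ≤ d, z < w. Since w < x, z < x.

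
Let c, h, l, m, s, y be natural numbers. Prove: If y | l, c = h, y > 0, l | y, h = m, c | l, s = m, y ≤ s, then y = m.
s = m and y ≤ s, thus y ≤ m. c = h and h = m, hence c = m. l | y and y | l, thus l = y. Since c | l, c | y. Because c = m, m | y. Because y > 0, m ≤ y. Since y ≤ m, y = m.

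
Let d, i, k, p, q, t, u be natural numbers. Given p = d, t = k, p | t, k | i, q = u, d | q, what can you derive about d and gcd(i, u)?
d | gcd(i, u)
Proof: Because t = k and p | t, p | k. k | i, so p | i. Since p = d, d | i. Since q = u and d | q, d | u. Since d | i, d | gcd(i, u).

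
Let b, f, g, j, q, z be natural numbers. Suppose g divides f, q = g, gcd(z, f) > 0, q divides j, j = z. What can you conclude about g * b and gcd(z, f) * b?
g * b ≤ gcd(z, f) * b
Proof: Because q = g and q divides j, g divides j. j = z, so g divides z. Because g divides f, g divides gcd(z, f). gcd(z, f) > 0, so g ≤ gcd(z, f). By multiplying by a non-negative, g * b ≤ gcd(z, f) * b.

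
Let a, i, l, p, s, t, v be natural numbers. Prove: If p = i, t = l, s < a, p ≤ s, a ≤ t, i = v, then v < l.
Since p = i and i = v, p = v. p ≤ s and s < a, thus p < a. Since a ≤ t, p < t. Since t = l, p < l. p = v, so v < l.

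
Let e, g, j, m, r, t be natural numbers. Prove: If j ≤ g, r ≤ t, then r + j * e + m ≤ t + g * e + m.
j ≤ g. By multiplying by a non-negative, j * e ≤ g * e. Since r ≤ t, r + j * e ≤ t + g * e. Then r + j * e + m ≤ t + g * e + m.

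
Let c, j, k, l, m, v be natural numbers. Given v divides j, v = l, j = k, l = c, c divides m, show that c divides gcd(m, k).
Since v = l and v divides j, l divides j. Since l = c, c divides j. j = k, so c divides k. Since c divides m, c divides gcd(m, k).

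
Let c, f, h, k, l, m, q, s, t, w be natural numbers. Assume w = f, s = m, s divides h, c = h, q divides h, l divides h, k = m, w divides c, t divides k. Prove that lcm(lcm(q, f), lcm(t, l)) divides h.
Because w = f and w divides c, f divides c. Since c = h, f divides h. Since q divides h, lcm(q, f) divides h. From k = m and t divides k, t divides m. s = m and s divides h, thus m divides h. t divides m, so t divides h. Since l divides h, lcm(t, l) divides h. lcm(q, f) divides h, so lcm(lcm(q, f), lcm(t, l)) divides h.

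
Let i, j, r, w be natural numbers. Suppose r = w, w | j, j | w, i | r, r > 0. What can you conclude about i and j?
i ≤ j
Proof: Because w | j and j | w, w = j. Since r = w, r = j. i | r and r > 0, so i ≤ r. r = j, so i ≤ j.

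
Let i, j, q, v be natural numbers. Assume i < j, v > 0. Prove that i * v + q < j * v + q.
i < j and v > 0. By multiplying by a positive, i * v < j * v. Then i * v + q < j * v + q.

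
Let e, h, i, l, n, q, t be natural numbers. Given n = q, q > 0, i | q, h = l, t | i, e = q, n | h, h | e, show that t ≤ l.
n = q and n | h, so q | h. e = q and h | e, thus h | q. Since q | h, q = h. Since h = l, q = l. Since t | i and i | q, t | q. Since q > 0, t ≤ q. q = l, so t ≤ l.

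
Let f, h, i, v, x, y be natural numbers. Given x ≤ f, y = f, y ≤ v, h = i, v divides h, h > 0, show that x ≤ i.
y = f and y ≤ v, hence f ≤ v. x ≤ f, so x ≤ v. v divides h and h > 0, thus v ≤ h. Since h = i, v ≤ i. Since x ≤ v, x ≤ i.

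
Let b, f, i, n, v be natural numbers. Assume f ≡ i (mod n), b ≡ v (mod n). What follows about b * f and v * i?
b * f ≡ v * i (mod n)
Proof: b ≡ v (mod n) and f ≡ i (mod n). By multiplying congruences, b * f ≡ v * i (mod n).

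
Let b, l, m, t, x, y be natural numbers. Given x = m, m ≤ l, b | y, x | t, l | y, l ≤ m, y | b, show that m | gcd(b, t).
y | b and b | y, hence y = b. l ≤ m and m ≤ l, thus l = m. Since l | y, m | y. y = b, so m | b. x = m and x | t, hence m | t. Since m | b, m | gcd(b, t).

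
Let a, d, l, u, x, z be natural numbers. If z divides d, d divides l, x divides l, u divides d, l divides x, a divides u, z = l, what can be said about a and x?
a divides x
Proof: Since z = l and z divides d, l divides d. Since d divides l, d = l. From l divides x and x divides l, l = x. d = l, so d = x. a divides u and u divides d, hence a divides d. Because d = x, a divides x.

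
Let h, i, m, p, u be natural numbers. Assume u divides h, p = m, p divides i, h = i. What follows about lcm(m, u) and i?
lcm(m, u) divides i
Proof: p = m and p divides i, so m divides i. Because h = i and u divides h, u divides i. m divides i, so lcm(m, u) divides i.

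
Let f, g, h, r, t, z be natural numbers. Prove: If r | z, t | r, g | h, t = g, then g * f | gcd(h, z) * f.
From t | r and r | z, t | z. Since t = g, g | z. From g | h, g | gcd(h, z). Then g * f | gcd(h, z) * f.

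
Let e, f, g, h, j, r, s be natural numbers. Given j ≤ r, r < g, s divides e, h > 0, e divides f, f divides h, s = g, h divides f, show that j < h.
Since j ≤ r and r < g, j < g. Since f divides h and h divides f, f = h. Since e divides f, e divides h. s divides e, so s divides h. Since s = g, g divides h. From h > 0, g ≤ h. Since j < g, j < h.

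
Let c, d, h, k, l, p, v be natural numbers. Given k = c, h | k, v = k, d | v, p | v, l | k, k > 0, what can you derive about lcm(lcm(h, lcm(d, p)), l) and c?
lcm(lcm(h, lcm(d, p)), l) ≤ c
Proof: d | v and p | v, so lcm(d, p) | v. Since v = k, lcm(d, p) | k. h | k, so lcm(h, lcm(d, p)) | k. From l | k, lcm(lcm(h, lcm(d, p)), l) | k. Since k > 0, lcm(lcm(h, lcm(d, p)), l) ≤ k. From k = c, lcm(lcm(h, lcm(d, p)), l) ≤ c.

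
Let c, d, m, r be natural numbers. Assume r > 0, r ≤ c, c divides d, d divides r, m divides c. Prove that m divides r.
Because c divides d and d divides r, c divides r. Since r > 0, c ≤ r. Since r ≤ c, c = r. m divides c, so m divides r.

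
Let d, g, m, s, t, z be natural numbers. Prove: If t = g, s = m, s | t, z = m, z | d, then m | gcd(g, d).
s = m and s | t, therefore m | t. t = g, so m | g. z = m and z | d, therefore m | d. Because m | g, m | gcd(g, d).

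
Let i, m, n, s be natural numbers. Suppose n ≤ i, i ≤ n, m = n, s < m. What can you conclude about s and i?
s < i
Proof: Because n ≤ i and i ≤ n, n = i. Since m = n and s < m, s < n. From n = i, s < i.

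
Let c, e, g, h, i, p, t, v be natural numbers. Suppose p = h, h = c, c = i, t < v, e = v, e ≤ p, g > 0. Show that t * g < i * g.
Because p = h and h = c, p = c. c = i, so p = i. e = v and e ≤ p, hence v ≤ p. t < v, so t < p. p = i, so t < i. Since g > 0, by multiplying by a positive, t * g < i * g.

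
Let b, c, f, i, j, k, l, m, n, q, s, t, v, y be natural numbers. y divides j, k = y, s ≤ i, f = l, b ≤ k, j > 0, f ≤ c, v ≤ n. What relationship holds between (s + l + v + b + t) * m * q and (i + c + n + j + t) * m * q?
(s + l + v + b + t) * m * q ≤ (i + c + n + j + t) * m * q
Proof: f = l and f ≤ c, hence l ≤ c. v ≤ n, so l + v ≤ c + n. s ≤ i, so s + l + v ≤ i + c + n. k = y and b ≤ k, hence b ≤ y. y divides j and j > 0, therefore y ≤ j. Since b ≤ y, b ≤ j. Then b + t ≤ j + t. Because s + l + v ≤ i + c + n, s + l + v + b + t ≤ i + c + n + j + t. By multiplying by a non-negative, (s + l + v + b + t) * m ≤ (i + c + n + j + t) * m. By multiplying by a non-negative, (s + l + v + b + t) * m * q ≤ (i + c + n + j + t) * m * q.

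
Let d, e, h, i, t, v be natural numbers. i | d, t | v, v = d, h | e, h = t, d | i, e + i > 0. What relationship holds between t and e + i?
t ≤ e + i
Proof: h = t and h | e, hence t | e. d | i and i | d, hence d = i. Since v = d, v = i. Since t | v, t | i. Since t | e, t | e + i. Since e + i > 0, t ≤ e + i.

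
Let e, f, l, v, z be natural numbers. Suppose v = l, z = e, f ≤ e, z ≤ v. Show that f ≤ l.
Because z = e and z ≤ v, e ≤ v. Because v = l, e ≤ l. f ≤ e, so f ≤ l.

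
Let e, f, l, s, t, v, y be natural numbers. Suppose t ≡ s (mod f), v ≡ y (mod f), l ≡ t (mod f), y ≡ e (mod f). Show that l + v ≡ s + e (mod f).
l ≡ t (mod f) and t ≡ s (mod f), hence l ≡ s (mod f). v ≡ y (mod f) and y ≡ e (mod f), hence v ≡ e (mod f). From l ≡ s (mod f), by adding congruences, l + v ≡ s + e (mod f).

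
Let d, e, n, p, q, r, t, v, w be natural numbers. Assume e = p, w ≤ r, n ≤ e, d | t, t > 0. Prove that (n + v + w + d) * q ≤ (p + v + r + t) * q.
e = p and n ≤ e, so n ≤ p. Then n + v ≤ p + v. Since w ≤ r, n + v + w ≤ p + v + r. Since d | t and t > 0, d ≤ t. n + v + w ≤ p + v + r, so n + v + w + d ≤ p + v + r + t. Then (n + v + w + d) * q ≤ (p + v + r + t) * q.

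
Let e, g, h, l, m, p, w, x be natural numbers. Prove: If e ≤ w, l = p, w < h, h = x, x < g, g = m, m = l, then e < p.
g = m and m = l, therefore g = l. Since l = p, g = p. e ≤ w and w < h, so e < h. h = x, so e < x. x < g, so e < g. From g = p, e < p.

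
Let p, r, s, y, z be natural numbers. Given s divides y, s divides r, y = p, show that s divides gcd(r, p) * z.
Since y = p and s divides y, s divides p. Since s divides r, s divides gcd(r, p). Then s divides gcd(r, p) * z.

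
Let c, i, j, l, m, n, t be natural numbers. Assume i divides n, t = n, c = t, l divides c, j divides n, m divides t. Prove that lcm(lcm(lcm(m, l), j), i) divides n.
Since c = t and l divides c, l divides t. m divides t, so lcm(m, l) divides t. t = n, so lcm(m, l) divides n. j divides n, so lcm(lcm(m, l), j) divides n. i divides n, so lcm(lcm(lcm(m, l), j), i) divides n.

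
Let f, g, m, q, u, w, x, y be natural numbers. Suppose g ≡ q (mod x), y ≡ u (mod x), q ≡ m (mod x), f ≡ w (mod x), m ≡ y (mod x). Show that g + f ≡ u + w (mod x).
g ≡ q (mod x) and q ≡ m (mod x), hence g ≡ m (mod x). Since m ≡ y (mod x), g ≡ y (mod x). y ≡ u (mod x), so g ≡ u (mod x). Using f ≡ w (mod x), by adding congruences, g + f ≡ u + w (mod x).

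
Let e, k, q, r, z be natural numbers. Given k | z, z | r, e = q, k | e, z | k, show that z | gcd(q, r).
Since k | z and z | k, k = z. e = q and k | e, so k | q. k = z, so z | q. z | r, so z | gcd(q, r).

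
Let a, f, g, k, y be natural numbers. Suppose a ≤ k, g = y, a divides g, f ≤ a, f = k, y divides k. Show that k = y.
Because f = k and f ≤ a, k ≤ a. a ≤ k, so a = k. g = y and a divides g, hence a divides y. a = k, so k divides y. From y divides k, y = k. Then k = y.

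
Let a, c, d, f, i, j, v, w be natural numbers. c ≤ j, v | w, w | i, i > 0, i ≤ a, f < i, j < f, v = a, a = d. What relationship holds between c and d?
c < d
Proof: v | w and w | i, hence v | i. Since v = a, a | i. i > 0, so a ≤ i. Since i ≤ a, i = a. Because a = d, i = d. c ≤ j and j < f, thus c < f. f < i, so c < i. Because i = d, c < d.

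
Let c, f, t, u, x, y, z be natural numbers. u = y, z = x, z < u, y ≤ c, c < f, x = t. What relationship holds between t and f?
t < f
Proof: z = x and z < u, hence x < u. x = t, so t < u. From u = y, t < y. y ≤ c and c < f, therefore y < f. t < y, so t < f.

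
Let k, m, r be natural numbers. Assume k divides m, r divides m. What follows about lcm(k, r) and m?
lcm(k, r) divides m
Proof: k divides m and r divides m. Because lcm divides any common multiple, lcm(k, r) divides m.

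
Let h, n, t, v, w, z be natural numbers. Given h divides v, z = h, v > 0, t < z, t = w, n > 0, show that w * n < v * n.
Since z = h and t < z, t < h. Since t = w, w < h. From h divides v and v > 0, h ≤ v. Since w < h, w < v. Combined with n > 0, by multiplying by a positive, w * n < v * n.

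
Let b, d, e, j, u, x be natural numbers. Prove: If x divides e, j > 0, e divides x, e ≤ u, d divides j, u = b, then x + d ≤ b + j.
From e divides x and x divides e, e = x. Since e ≤ u, x ≤ u. Since u = b, x ≤ b. d divides j and j > 0, therefore d ≤ j. x ≤ b, so x + d ≤ b + j.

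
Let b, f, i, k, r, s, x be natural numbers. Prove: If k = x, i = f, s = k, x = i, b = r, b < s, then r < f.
s = k and k = x, so s = x. Since x = i, s = i. Because i = f, s = f. Since b = r and b < s, r < s. s = f, so r < f.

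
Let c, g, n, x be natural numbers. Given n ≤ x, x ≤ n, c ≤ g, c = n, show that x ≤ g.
Because n ≤ x and x ≤ n, n = x. c = n, so c = x. c ≤ g, so x ≤ g.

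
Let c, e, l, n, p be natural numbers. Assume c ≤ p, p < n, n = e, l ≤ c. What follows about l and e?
l < e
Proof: Because c ≤ p and p < n, c < n. Since n = e, c < e. Since l ≤ c, l < e.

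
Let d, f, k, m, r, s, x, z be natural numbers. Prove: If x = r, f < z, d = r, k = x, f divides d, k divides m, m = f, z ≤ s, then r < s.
Since d = r and f divides d, f divides r. k = x and k divides m, therefore x divides m. Since x = r, r divides m. Since m = f, r divides f. Since f divides r, f = r. f < z and z ≤ s, so f < s. f = r, so r < s.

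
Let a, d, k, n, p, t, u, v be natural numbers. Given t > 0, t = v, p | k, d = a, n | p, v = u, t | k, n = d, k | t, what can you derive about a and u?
a ≤ u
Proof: t = v and v = u, hence t = u. k | t and t | k, thus k = t. n = d and d = a, therefore n = a. n | p, so a | p. Since p | k, a | k. k = t, so a | t. Since t > 0, a ≤ t. t = u, so a ≤ u.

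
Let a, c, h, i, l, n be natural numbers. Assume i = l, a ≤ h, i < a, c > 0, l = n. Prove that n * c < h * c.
Because i = l and l = n, i = n. Since i < a, n < a. a ≤ h, so n < h. Since c > 0, n * c < h * c.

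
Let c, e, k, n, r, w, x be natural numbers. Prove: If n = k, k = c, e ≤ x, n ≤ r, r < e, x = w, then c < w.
n = k and n ≤ r, hence k ≤ r. Since r < e and e ≤ x, r < x. Since x = w, r < w. Since k ≤ r, k < w. Since k = c, c < w.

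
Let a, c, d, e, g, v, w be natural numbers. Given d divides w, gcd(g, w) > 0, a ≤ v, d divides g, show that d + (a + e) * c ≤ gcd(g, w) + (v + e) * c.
d divides g and d divides w, hence d divides gcd(g, w). Since gcd(g, w) > 0, d ≤ gcd(g, w). From a ≤ v, a + e ≤ v + e. By multiplying by a non-negative, (a + e) * c ≤ (v + e) * c. Since d ≤ gcd(g, w), d + (a + e) * c ≤ gcd(g, w) + (v + e) * c.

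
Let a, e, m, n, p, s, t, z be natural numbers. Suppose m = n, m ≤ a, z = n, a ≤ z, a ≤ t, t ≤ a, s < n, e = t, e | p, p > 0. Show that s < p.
m = n and m ≤ a, so n ≤ a. Because z = n and a ≤ z, a ≤ n. n ≤ a, so n = a. a ≤ t and t ≤ a, thus a = t. Since n = a, n = t. s < n, so s < t. From e = t and e | p, t | p. p > 0, so t ≤ p. Since s < t, s < p.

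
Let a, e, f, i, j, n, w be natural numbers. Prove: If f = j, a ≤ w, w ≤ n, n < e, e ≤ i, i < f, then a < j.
From n < e and e ≤ i, n < i. Since i < f, n < f. Since w ≤ n, w < f. Since a ≤ w, a < f. Since f = j, a < j.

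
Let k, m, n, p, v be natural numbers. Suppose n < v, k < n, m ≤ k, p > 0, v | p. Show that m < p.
m ≤ k and k < n, thus m < n. Since n < v, m < v. v | p and p > 0, so v ≤ p. m < v, so m < p.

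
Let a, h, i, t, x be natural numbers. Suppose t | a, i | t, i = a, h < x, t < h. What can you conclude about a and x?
a < x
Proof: Because i = a and i | t, a | t. t | a, so t = a. Because t < h and h < x, t < x. From t = a, a < x.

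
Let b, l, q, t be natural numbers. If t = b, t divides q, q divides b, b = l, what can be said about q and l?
q = l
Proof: t = b and t divides q, therefore b divides q. Since q divides b, q = b. Because b = l, q = l.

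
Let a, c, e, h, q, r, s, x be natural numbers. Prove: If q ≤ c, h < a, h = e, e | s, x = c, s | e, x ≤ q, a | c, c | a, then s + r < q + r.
a | c and c | a, hence a = c. Because x = c and x ≤ q, c ≤ q. q ≤ c, so c = q. Since a = c, a = q. From e | s and s | e, e = s. Since h = e, h = s. Because h < a, s < a. Since a = q, s < q. Then s + r < q + r.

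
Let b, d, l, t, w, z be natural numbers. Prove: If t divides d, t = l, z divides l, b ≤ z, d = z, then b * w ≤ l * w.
d = z and t divides d, hence t divides z. t = l, so l divides z. Since z divides l, z = l. b ≤ z, so b ≤ l. By multiplying by a non-negative, b * w ≤ l * w.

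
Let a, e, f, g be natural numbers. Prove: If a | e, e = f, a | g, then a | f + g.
e = f and a | e, hence a | f. From a | g, a | f + g.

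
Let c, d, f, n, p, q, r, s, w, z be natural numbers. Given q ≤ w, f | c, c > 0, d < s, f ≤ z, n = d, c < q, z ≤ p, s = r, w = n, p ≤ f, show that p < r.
From f ≤ z and z ≤ p, f ≤ p. Since p ≤ f, f = p. f | c and c > 0, so f ≤ c. Since f = p, p ≤ c. w = n and n = d, hence w = d. c < q and q ≤ w, so c < w. Because w = d, c < d. p ≤ c, so p < d. s = r and d < s, therefore d < r. p < d, so p < r.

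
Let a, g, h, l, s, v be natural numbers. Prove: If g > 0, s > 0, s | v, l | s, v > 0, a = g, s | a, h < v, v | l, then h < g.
s | v and v > 0, therefore s ≤ v. Since v | l and l | s, v | s. s > 0, so v ≤ s. s ≤ v, so s = v. From s | a, v | a. Since a = g, v | g. g > 0, so v ≤ g. Since h < v, h < g.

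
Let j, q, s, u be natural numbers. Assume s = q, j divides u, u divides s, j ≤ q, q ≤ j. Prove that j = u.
q ≤ j and j ≤ q, therefore q = j. Since s = q, s = j. Because u divides s, u divides j. j divides u, so j = u.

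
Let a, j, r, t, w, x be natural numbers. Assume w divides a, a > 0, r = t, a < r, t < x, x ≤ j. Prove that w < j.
Because w divides a and a > 0, w ≤ a. r = t and a < r, therefore a < t. t < x and x ≤ j, thus t < j. Since a < t, a < j. w ≤ a, so w < j.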